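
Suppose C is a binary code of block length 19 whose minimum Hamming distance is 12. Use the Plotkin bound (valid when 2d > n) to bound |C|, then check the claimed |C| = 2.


Plotkin bound M ≤ 4; given |C| = 2 ≤ bound (satisfied).

Check applicability: 2d = 24, n = 19.
2d − n = 5 > 0, so Plotkin applies.
Compute d/(2d−n) = 12/5 ≈ 2.4000.
⌊d/(2d−n)⌋ = 2.
Plotkin bound: M ≤ 2·2 = 4.
Given |C| = 2, check: satisfied.
This |C| is below the Plotkin bound.


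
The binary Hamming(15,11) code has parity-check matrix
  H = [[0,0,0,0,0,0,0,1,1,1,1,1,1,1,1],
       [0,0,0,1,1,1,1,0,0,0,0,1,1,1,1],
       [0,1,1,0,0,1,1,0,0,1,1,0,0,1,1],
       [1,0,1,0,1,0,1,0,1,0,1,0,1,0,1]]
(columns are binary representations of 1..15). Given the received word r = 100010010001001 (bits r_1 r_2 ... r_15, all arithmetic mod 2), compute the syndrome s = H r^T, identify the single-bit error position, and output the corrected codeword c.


s = (1, 1, 1, 1)^T, error position = 15, corrected codeword c = 100010010001000

Compute s = H r^T mod 2 one row at a time:
  s_1 = 1 + 0 + 0 + 0 + 1 + 0 + 0 + 1 = 3 ≡ 1 (mod 2).
  s_2 = 0 + 1 + 0 + 0 + 1 + 0 + 0 + 1 = 3 ≡ 1 (mod 2).
  s_3 = 0 + 0 + 0 + 0 + 0 + 0 + 0 + 1 = 1 ≡ 1 (mod 2).
  s_4 = 1 + 0 + 1 + 0 + 0 + 0 + 0 + 1 = 3 ≡ 1 (mod 2).
s = (1, 1, 1, 1)^T — this equals column 15 of H (binary 1111), so error is at position 15.
Correct: flip bit 15 of r = 100010010001001 to get c = 100010010001000.


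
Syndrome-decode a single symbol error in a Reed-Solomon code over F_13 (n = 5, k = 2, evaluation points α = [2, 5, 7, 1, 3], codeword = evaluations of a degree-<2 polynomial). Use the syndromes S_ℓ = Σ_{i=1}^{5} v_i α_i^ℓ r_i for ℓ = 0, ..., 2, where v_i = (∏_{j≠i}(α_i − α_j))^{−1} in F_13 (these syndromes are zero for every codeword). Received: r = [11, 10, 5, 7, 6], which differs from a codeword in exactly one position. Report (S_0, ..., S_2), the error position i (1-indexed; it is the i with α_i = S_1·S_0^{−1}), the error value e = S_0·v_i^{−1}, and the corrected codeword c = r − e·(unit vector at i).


S = (10, 4, 12), error at position 5, error magnitude e = 4, c = [11, 10, 5, 7, 2].

Step 1: column multipliers v_i = (∏_{j≠i}(α_i − α_j))^{−1} mod 13.
  i = 1 (α = 2): (2−5)(2−7)(2−1)(2−3) = (−3)·(−5)·1·(−1) = −15 ≡ 11, so v_1 = 11^{−1} = 6 (mod 13).
  i = 2 (α = 5): (5−2)(5−7)(5−1)(5−3) = 3·(−2)·4·2 = −48 ≡ 4, so v_2 = 4^{−1} = 10 (mod 13).
  i = 3 (α = 7): (7−2)(7−5)(7−1)(7−3) = 5·2·6·4 = 240 ≡ 6, so v_3 = 6^{−1} = 11 (mod 13).
  i = 4 (α = 1): (1−2)(1−5)(1−7)(1−3) = (−1)·(−4)·(−6)·(−2) = 48 ≡ 9, so v_4 = 9^{−1} = 3 (mod 13).
  i = 5 (α = 3): (3−2)(3−5)(3−7)(3−1) = 1·(−2)·(−4)·2 = 16 ≡ 3, so v_5 = 3^{−1} = 9 (mod 13).
  v = [6, 10, 11, 3, 9].
Step 2: syndromes of r = [11, 10, 5, 7, 6] (all sums mod 13).
  S_0 = Σ v_i r_i = 6·11 + 10·10 + 11·5 + 3·7 + 9·6 = 296 ≡ 10.
  S_1 = Σ v_i α_i r_i = 6·2·11 + 10·5·10 + 11·7·5 + 3·1·7 + 9·3·6 = 1200 ≡ 4.
  α_i^2 mod 13 = [4, 12, 10, 1, 9].
  S_2 = Σ v_i α_i^2 r_i = 6·4·11 + 10·12·10 + 11·10·5 + 3·1·7 + 9·9·6 = 2521 ≡ 12.
  S = (10, 4, 12) ≠ 0, so r is not a codeword (an error is present).
Step 3: locate the error. For a single error e at position i, S_ℓ = v_i·e·α_i^ℓ, so α_err = S_1/S_0.
  S_0^{−1} = 10^{−1} = 4 (mod 13), so α_err = 4·4 = 16 ≡ 3 = α_5. Error position i = 5.
  Consistency check: S_2/S_1 = 12·10 = 120 ≡ 3 = α_err ✓ (single-error assumption holds).
Step 4: error magnitude e = S_0/v_5 = S_0·∏_{j≠5}(α_5 − α_j) = 10·3 = 30 ≡ 4 (mod 13).
Step 5: correct position 5: c_5 = r_5 − e = 6 − 4 ≡ 2 (mod 13). Hence c = [11, 10, 5, 7, 2].
  Check: interpolating c through the α_i gives m(x) = 3 + 4·x (degree < 2) with m(α_i) = c_i for every i, so c is indeed a codeword.


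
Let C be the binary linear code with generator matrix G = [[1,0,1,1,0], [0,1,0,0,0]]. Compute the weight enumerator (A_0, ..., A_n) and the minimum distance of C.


Weight distribution: A_0 = 1, A_1 = 1, A_3 = 1, A_4 = 1. Minimum distance d = 1.

Enumerate all 2^2 = 4 messages m ∈ F_2^2.
For each, compute codeword c = mG in F_2^5, then tally its weight.
  m = 00 → c = 00000, weight = 0.
  m = 10 → c = 10110, weight = 3.
  m = 01 → c = 01000, weight = 1.
  m = 11 → c = 11110, weight = 4.
Tally weights:
  weight 0: 1 codewords.
  weight 1: 1 codewords.
  weight 3: 1 codewords.
  weight 4: 1 codewords.
Minimum distance d = smallest w > 0 with A_w > 0 = 1.
Sanity: Σ A_w = 4 = 2^2 = 4 ✓.


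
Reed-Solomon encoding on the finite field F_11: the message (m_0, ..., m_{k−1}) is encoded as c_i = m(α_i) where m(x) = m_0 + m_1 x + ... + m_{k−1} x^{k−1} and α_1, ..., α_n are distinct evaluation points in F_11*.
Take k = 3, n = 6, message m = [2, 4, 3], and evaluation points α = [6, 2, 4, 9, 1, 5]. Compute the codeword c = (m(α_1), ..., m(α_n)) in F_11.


c = [2, 0, 0, 6, 9, 9]

Message polynomial: m(x) = 2 + 4·x + 3·x^2 (mod 11).
For each evaluation point α_i, compute m(α_i) mod 11:
  α_1 = 6: Horner steps 3 → 0 → 2, so m(6) = 2.
  α_2 = 2: Horner steps 3 → 10 → 0, so m(2) = 0.
  α_3 = 4: Horner steps 3 → 5 → 0, so m(4) = 0.
  α_4 = 9: Horner steps 3 → 9 → 6, so m(9) = 6.
  α_5 = 1: Horner steps 3 → 7 → 9, so m(1) = 9.
  α_6 = 5: Horner steps 3 → 8 → 9, so m(5) = 9.
Codeword c = [2, 0, 0, 6, 9, 9] ∈ F_11^6.


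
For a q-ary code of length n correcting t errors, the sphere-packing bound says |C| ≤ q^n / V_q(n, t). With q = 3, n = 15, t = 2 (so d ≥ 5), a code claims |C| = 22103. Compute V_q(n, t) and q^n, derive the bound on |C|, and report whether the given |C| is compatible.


V_q(n, t) = 451, q^n = 14348907, Hamming bound = 31815, |C| = 22103 ≤ bound (satisfied).

Step 1: Compute V_q(n, t) = Σ_{j=0}^2 C(n, j) (q−1)^j.
  j = 0: C(15,0)·(2)^0 = 1·1 = 1.
  j = 1: C(15,1)·(2)^1 = 15·2 = 30.
  j = 2: C(15,2)·(2)^2 = 105·4 = 420.
  V_q(n, t) = 1 + 30 + 420 = 451.
Step 2: q^n = 3^15 = 14348907.
Step 3: Hamming bound ⌊q^n / V_q(n,t)⌋ = ⌊14348907/451⌋ = 31815.
Step 4: Compare |C| = 22103 to 31815: satisfied.
The claimed |C| lies below the Hamming bound.


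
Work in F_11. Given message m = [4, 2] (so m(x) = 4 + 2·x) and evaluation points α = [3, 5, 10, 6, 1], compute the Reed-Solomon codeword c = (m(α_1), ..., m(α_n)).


c = [10, 3, 2, 5, 6]

Message polynomial: m(x) = 4 + 2·x (mod 11).
For each evaluation point α_i, compute m(α_i) mod 11:
  α_1 = 3: Horner steps 2 → 10, so m(3) = 10.
  α_2 = 5: Horner steps 2 → 3, so m(5) = 3.
  α_3 = 10: Horner steps 2 → 2, so m(10) = 2.
  α_4 = 6: Horner steps 2 → 5, so m(6) = 5.
  α_5 = 1: Horner steps 2 → 6, so m(1) = 6.
Codeword c = [10, 3, 2, 5, 6] ∈ F_11^5.


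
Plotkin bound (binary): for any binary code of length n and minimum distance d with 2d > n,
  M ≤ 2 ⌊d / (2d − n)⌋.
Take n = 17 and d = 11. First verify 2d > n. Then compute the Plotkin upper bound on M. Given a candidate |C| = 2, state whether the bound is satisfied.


Plotkin bound M ≤ 4; given |C| = 2 ≤ bound (satisfied).

Check applicability: 2d = 22, n = 17.
2d − n = 5 > 0, so Plotkin applies.
Compute d/(2d−n) = 11/5 ≈ 2.2000.
⌊d/(2d−n)⌋ = 2.
Plotkin bound: M ≤ 2·2 = 4.
Given |C| = 2, check: satisfied.
This |C| is below the Plotkin bound.


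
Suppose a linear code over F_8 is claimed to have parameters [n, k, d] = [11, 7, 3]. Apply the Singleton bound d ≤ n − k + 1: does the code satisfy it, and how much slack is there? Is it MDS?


Singleton RHS = n − k + 1 = 5, slack = 2, bound satisfied, not MDS.

Singleton bound: d ≤ n − k + 1.
Here n = 11, k = 7, so n − k + 1 = 5.
Given d = 3, check d ≤ 5: YES.
Slack = (n − k + 1) − d = 2.
The code is NOT MDS (slack = 2 > 0).
Description: the claimed parameters are [11, 7, 3]_8; such a code would be non-MDS.


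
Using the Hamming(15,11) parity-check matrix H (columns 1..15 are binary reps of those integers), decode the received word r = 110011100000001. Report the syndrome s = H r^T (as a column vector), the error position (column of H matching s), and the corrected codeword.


s = (1, 0, 0, 0)^T, error position = 8, corrected codeword c = 110011110000001

Compute s = H r^T mod 2 one row at a time:
  s_1 = 0 + 0 + 0 + 0 + 0 + 0 + 0 + 1 = 1 ≡ 1 (mod 2).
  s_2 = 0 + 1 + 1 + 1 + 0 + 0 + 0 + 1 = 4 ≡ 0 (mod 2).
  s_3 = 1 + 0 + 1 + 1 + 0 + 0 + 0 + 1 = 4 ≡ 0 (mod 2).
  s_4 = 1 + 0 + 1 + 1 + 0 + 0 + 0 + 1 = 4 ≡ 0 (mod 2).
s = (1, 0, 0, 0)^T — this equals column 8 of H (binary 1000), so error is at position 8.
Correct: flip bit 8 of r = 110011100000001 to get c = 110011110000001.


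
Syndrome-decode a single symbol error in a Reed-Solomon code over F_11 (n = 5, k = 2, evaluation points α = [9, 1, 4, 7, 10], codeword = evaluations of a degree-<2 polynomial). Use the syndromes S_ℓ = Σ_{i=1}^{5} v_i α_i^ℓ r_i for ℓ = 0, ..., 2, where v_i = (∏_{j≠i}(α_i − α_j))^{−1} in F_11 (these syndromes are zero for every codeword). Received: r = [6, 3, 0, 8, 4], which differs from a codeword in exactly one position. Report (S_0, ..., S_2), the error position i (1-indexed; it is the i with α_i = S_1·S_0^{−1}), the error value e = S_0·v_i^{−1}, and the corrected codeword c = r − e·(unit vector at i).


S = (4, 7, 4), error at position 5, error magnitude e = 10, c = [6, 3, 0, 8, 5].

Step 1: column multipliers v_i = (∏_{j≠i}(α_i − α_j))^{−1} mod 11.
  i = 1 (α = 9): (9−1)(9−4)(9−7)(9−10) = 8·5·2·(−1) = −80 ≡ 8, so v_1 = 8^{−1} = 7 (mod 11).
  i = 2 (α = 1): (1−9)(1−4)(1−7)(1−10) = (−8)·(−3)·(−6)·(−9) = 1296 ≡ 9, so v_2 = 9^{−1} = 5 (mod 11).
  i = 3 (α = 4): (4−9)(4−1)(4−7)(4−10) = (−5)·3·(−3)·(−6) = −270 ≡ 5, so v_3 = 5^{−1} = 9 (mod 11).
  i = 4 (α = 7): (7−9)(7−1)(7−4)(7−10) = (−2)·6·3·(−3) = 108 ≡ 9, so v_4 = 9^{−1} = 5 (mod 11).
  i = 5 (α = 10): (10−9)(10−1)(10−4)(10−7) = 1·9·6·3 = 162 ≡ 8, so v_5 = 8^{−1} = 7 (mod 11).
  v = [7, 5, 9, 5, 7].
Step 2: syndromes of r = [6, 3, 0, 8, 4] (all sums mod 11).
  S_0 = Σ v_i r_i = 7·6 + 5·3 + 9·0 + 5·8 + 7·4 = 125 ≡ 4.
  S_1 = Σ v_i α_i r_i = 7·9·6 + 5·1·3 + 9·4·0 + 5·7·8 + 7·10·4 = 953 ≡ 7.
  α_i^2 mod 11 = [4, 1, 5, 5, 1].
  S_2 = Σ v_i α_i^2 r_i = 7·4·6 + 5·1·3 + 9·5·0 + 5·5·8 + 7·1·4 = 411 ≡ 4.
  S = (4, 7, 4) ≠ 0, so r is not a codeword (an error is present).
Step 3: locate the error. For a single error e at position i, S_ℓ = v_i·e·α_i^ℓ, so α_err = S_1/S_0.
  S_0^{−1} = 4^{−1} = 3 (mod 11), so α_err = 7·3 = 21 ≡ 10 = α_5. Error position i = 5.
  Consistency check: S_2/S_1 = 4·8 = 32 ≡ 10 = α_err ✓ (single-error assumption holds).
Step 4: error magnitude e = S_0/v_5 = S_0·∏_{j≠5}(α_5 − α_j) = 4·8 = 32 ≡ 10 (mod 11).
Step 5: correct position 5: c_5 = r_5 − e = 4 − 10 ≡ 5 (mod 11). Hence c = [6, 3, 0, 8, 5].
  Check: interpolating c through the α_i gives m(x) = 4 + 10·x (degree < 2) with m(α_i) = c_i for every i, so c is indeed a codeword.


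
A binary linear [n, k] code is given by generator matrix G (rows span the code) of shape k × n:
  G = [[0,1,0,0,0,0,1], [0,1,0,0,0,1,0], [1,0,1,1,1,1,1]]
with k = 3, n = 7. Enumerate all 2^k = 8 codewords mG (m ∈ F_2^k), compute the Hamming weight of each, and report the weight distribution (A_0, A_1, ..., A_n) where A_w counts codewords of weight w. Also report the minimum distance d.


Weight distribution: A_0 = 1, A_2 = 3, A_4 = 1, A_6 = 3. Minimum distance d = 2.

Enumerate all 2^3 = 8 messages m ∈ F_2^3.
For each, compute codeword c = mG in F_2^7, then tally its weight.
  m = 000 → c = 0000000, weight = 0.
  m = 100 → c = 0100001, weight = 2.
  m = 010 → c = 0100010, weight = 2.
  m = 110 → c = 0000011, weight = 2.
  m = 001 → c = 1011111, weight = 6.
  m = 101 → c = 1111110, weight = 6.
  m = 011 → c = 1111101, weight = 6.
  m = 111 → c = 1011100, weight = 4.
Tally weights:
  weight 0: 1 codewords.
  weight 2: 3 codewords.
  weight 4: 1 codewords.
  weight 6: 3 codewords.
Minimum distance d = smallest w > 0 with A_w > 0 = 2.
Sanity: Σ A_w = 8 = 2^3 = 8 ✓.


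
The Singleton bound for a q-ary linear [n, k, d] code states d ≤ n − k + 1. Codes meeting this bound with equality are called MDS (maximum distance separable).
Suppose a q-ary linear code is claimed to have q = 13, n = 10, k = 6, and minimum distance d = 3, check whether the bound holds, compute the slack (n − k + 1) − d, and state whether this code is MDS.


Singleton RHS = n − k + 1 = 5, slack = 2, bound satisfied, not MDS.

Singleton bound: d ≤ n − k + 1.
Here n = 10, k = 6, so n − k + 1 = 5.
Given d = 3, check d ≤ 5: YES.
Slack = (n − k + 1) − d = 2.
The code is NOT MDS (slack = 2 > 0).
Description: the claimed parameters are [10, 6, 3]_13; such a code would be non-MDS.


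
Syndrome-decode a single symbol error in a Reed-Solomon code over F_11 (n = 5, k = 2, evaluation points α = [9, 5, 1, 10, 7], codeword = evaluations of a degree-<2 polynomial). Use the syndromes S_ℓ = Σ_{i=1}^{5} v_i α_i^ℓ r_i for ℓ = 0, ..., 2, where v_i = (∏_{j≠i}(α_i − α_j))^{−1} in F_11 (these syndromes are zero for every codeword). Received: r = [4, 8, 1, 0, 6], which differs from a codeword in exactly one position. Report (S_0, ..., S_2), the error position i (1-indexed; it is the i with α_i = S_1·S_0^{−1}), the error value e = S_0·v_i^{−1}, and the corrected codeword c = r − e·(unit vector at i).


S = (10, 1, 10), error at position 4, error magnitude e = 8, c = [4, 8, 1, 3, 6].

Step 1: column multipliers v_i = (∏_{j≠i}(α_i − α_j))^{−1} mod 11.
  i = 1 (α = 9): (9−5)(9−1)(9−10)(9−7) = 4·8·(−1)·2 = −64 ≡ 2, so v_1 = 2^{−1} = 6 (mod 11).
  i = 2 (α = 5): (5−9)(5−1)(5−10)(5−7) = (−4)·4·(−5)·(−2) = −160 ≡ 5, so v_2 = 5^{−1} = 9 (mod 11).
  i = 3 (α = 1): (1−9)(1−5)(1−10)(1−7) = (−8)·(−4)·(−9)·(−6) = 1728 ≡ 1, so v_3 = 1^{−1} = 1 (mod 11).
  i = 4 (α = 10): (10−9)(10−5)(10−1)(10−7) = 1·5·9·3 = 135 ≡ 3, so v_4 = 3^{−1} = 4 (mod 11).
  i = 5 (α = 7): (7−9)(7−5)(7−1)(7−10) = (−2)·2·6·(−3) = 72 ≡ 6, so v_5 = 6^{−1} = 2 (mod 11).
  v = [6, 9, 1, 4, 2].
Step 2: syndromes of r = [4, 8, 1, 0, 6] (all sums mod 11).
  S_0 = Σ v_i r_i = 6·4 + 9·8 + 1·1 + 4·0 + 2·6 = 109 ≡ 10.
  S_1 = Σ v_i α_i r_i = 6·9·4 + 9·5·8 + 1·1·1 + 4·10·0 + 2·7·6 = 661 ≡ 1.
  α_i^2 mod 11 = [4, 3, 1, 1, 5].
  S_2 = Σ v_i α_i^2 r_i = 6·4·4 + 9·3·8 + 1·1·1 + 4·1·0 + 2·5·6 = 373 ≡ 10.
  S = (10, 1, 10) ≠ 0, so r is not a codeword (an error is present).
Step 3: locate the error. For a single error e at position i, S_ℓ = v_i·e·α_i^ℓ, so α_err = S_1/S_0.
  S_0^{−1} = 10^{−1} = 10 (mod 11), so α_err = 1·10 = 10 ≡ 10 = α_4. Error position i = 4.
  Consistency check: S_2/S_1 = 10·1 = 10 ≡ 10 = α_err ✓ (single-error assumption holds).
Step 4: error magnitude e = S_0/v_4 = S_0·∏_{j≠4}(α_4 − α_j) = 10·3 = 30 ≡ 8 (mod 11).
Step 5: correct position 4: c_4 = r_4 − e = 0 − 8 ≡ 3 (mod 11). Hence c = [4, 8, 1, 3, 6].
  Check: interpolating c through the α_i gives m(x) = 2 + 10·x (degree < 2) with m(α_i) = c_i for every i, so c is indeed a codeword.


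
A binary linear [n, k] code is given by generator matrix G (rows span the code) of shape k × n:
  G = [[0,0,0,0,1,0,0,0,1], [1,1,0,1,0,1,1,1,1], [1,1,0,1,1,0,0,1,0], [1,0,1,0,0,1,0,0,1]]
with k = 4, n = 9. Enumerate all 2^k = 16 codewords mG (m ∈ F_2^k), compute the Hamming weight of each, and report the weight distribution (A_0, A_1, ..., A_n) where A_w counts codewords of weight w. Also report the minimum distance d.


Weight distribution: A_0 = 1, A_2 = 2, A_4 = 5, A_5 = 4, A_7 = 4. Minimum distance d = 2.

Enumerate all 2^4 = 16 messages m ∈ F_2^4.
For each, compute codeword c = mG in F_2^9, then tally its weight.
  m = 0000 → c = 000000000, weight = 0.
  m = 1000 → c = 000010001, weight = 2.
  m = 0100 → c = 110101111, weight = 7.
  m = 1100 → c = 110111110, weight = 7.
  m = 0010 → c = 110110010, weight = 5.
  m = 1010 → c = 110100011, weight = 5.
  m = 0110 → c = 000011101, weight = 4.
  m = 1110 → c = 000001100, weight = 2.
  m = 0001 → c = 101001001, weight = 4.
  m = 1001 → c = 101011000, weight = 4.
  m = 0101 → c = 011100110, weight = 5.
  m = 1101 → c = 011110111, weight = 7.
  m = 0011 → c = 011111011, weight = 7.
  m = 1011 → c = 011101010, weight = 5.
  m = 0111 → c = 101010100, weight = 4.
  m = 1111 → c = 101000101, weight = 4.
Tally weights:
  weight 0: 1 codewords.
  weight 2: 2 codewords.
  weight 4: 5 codewords.
  weight 5: 4 codewords.
  weight 7: 4 codewords.
Minimum distance d = smallest w > 0 with A_w > 0 = 2.
Sanity: Σ A_w = 16 = 2^4 = 16 ✓.


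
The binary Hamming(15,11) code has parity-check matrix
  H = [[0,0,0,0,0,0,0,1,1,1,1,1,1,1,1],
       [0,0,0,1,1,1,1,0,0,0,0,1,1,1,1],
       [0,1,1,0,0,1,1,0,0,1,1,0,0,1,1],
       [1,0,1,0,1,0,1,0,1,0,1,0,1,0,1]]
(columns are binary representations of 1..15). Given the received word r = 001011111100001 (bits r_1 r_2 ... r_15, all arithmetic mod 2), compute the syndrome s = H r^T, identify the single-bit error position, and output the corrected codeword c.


s = (0, 0, 1, 1)^T, error position = 3, corrected codeword c = 000011111100001

Compute s = H r^T mod 2 one row at a time:
  s_1 = 1 + 1 + 1 + 0 + 0 + 0 + 0 + 1 = 4 ≡ 0 (mod 2).
  s_2 = 0 + 1 + 1 + 1 + 0 + 0 + 0 + 1 = 4 ≡ 0 (mod 2).
  s_3 = 0 + 1 + 1 + 1 + 1 + 0 + 0 + 1 = 5 ≡ 1 (mod 2).
  s_4 = 0 + 1 + 1 + 1 + 1 + 0 + 0 + 1 = 5 ≡ 1 (mod 2).
s = (0, 0, 1, 1)^T — this equals column 3 of H (binary 0011), so error is at position 3.
Correct: flip bit 3 of r = 001011111100001 to get c = 000011111100001.


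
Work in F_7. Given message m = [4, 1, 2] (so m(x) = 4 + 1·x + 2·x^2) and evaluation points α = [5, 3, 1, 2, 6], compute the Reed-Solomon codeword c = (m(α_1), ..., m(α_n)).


c = [3, 4, 0, 0, 5]

Message polynomial: m(x) = 4 + 1·x + 2·x^2 (mod 7).
For each evaluation point α_i, compute m(α_i) mod 7:
  α_1 = 5: Horner steps 2 → 4 → 3, so m(5) = 3.
  α_2 = 3: Horner steps 2 → 0 → 4, so m(3) = 4.
  α_3 = 1: Horner steps 2 → 3 → 0, so m(1) = 0.
  α_4 = 2: Horner steps 2 → 5 → 0, so m(2) = 0.
  α_5 = 6: Horner steps 2 → 6 → 5, so m(6) = 5.
Codeword c = [3, 4, 0, 0, 5] ∈ F_7^5.


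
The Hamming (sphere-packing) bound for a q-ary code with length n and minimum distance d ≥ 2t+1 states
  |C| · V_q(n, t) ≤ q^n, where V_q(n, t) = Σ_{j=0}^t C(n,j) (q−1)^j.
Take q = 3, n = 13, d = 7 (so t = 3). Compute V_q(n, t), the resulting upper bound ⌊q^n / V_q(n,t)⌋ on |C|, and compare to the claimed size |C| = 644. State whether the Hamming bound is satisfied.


V_q(n, t) = 2627, q^n = 1594323, Hamming bound = 606, |C| = 644 > bound (violated).

Step 1: Compute V_q(n, t) = Σ_{j=0}^3 C(n, j) (q−1)^j.
  j = 0: C(13,0)·(2)^0 = 1·1 = 1.
  j = 1: C(13,1)·(2)^1 = 13·2 = 26.
  j = 2: C(13,2)·(2)^2 = 78·4 = 312.
  j = 3: C(13,3)·(2)^3 = 286·8 = 2288.
  V_q(n, t) = 1 + 26 + 312 + 2288 = 2627.
Step 2: q^n = 3^13 = 1594323.
Step 3: Hamming bound ⌊q^n / V_q(n,t)⌋ = ⌊1594323/2627⌋ = 606.
Step 4: Compare |C| = 644 to 606: violated.
The claimed |C| lies above the Hamming bound, so no 3-ary code of length 13 with d ≥ 7 can have 644 codewords.


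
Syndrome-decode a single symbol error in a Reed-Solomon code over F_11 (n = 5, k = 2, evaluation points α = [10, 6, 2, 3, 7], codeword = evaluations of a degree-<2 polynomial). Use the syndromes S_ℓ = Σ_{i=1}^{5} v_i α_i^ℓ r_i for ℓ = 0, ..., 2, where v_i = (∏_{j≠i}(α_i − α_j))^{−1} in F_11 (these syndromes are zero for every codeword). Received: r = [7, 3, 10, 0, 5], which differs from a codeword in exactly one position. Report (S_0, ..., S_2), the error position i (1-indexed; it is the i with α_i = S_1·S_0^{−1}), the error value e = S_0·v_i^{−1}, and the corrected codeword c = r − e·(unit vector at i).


S = (2, 3, 10), error at position 5, error magnitude e = 1, c = [7, 3, 10, 0, 4].

Step 1: column multipliers v_i = (∏_{j≠i}(α_i − α_j))^{−1} mod 11.
  i = 1 (α = 10): (10−6)(10−2)(10−3)(10−7) = 4·8·7·3 = 672 ≡ 1, so v_1 = 1^{−1} = 1 (mod 11).
  i = 2 (α = 6): (6−10)(6−2)(6−3)(6−7) = (−4)·4·3·(−1) = 48 ≡ 4, so v_2 = 4^{−1} = 3 (mod 11).
  i = 3 (α = 2): (2−10)(2−6)(2−3)(2−7) = (−8)·(−4)·(−1)·(−5) = 160 ≡ 6, so v_3 = 6^{−1} = 2 (mod 11).
  i = 4 (α = 3): (3−10)(3−6)(3−2)(3−7) = (−7)·(−3)·1·(−4) = −84 ≡ 4, so v_4 = 4^{−1} = 3 (mod 11).
  i = 5 (α = 7): (7−10)(7−6)(7−2)(7−3) = (−3)·1·5·4 = −60 ≡ 6, so v_5 = 6^{−1} = 2 (mod 11).
  v = [1, 3, 2, 3, 2].
Step 2: syndromes of r = [7, 3, 10, 0, 5] (all sums mod 11).
  S_0 = Σ v_i r_i = 1·7 + 3·3 + 2·10 + 3·0 + 2·5 = 46 ≡ 2.
  S_1 = Σ v_i α_i r_i = 1·10·7 + 3·6·3 + 2·2·10 + 3·3·0 + 2·7·5 = 234 ≡ 3.
  α_i^2 mod 11 = [1, 3, 4, 9, 5].
  S_2 = Σ v_i α_i^2 r_i = 1·1·7 + 3·3·3 + 2·4·10 + 3·9·0 + 2·5·5 = 164 ≡ 10.
  S = (2, 3, 10) ≠ 0, so r is not a codeword (an error is present).
Step 3: locate the error. For a single error e at position i, S_ℓ = v_i·e·α_i^ℓ, so α_err = S_1/S_0.
  S_0^{−1} = 2^{−1} = 6 (mod 11), so α_err = 3·6 = 18 ≡ 7 = α_5. Error position i = 5.
  Consistency check: S_2/S_1 = 10·4 = 40 ≡ 7 = α_err ✓ (single-error assumption holds).
Step 4: error magnitude e = S_0/v_5 = S_0·∏_{j≠5}(α_5 − α_j) = 2·6 = 12 ≡ 1 (mod 11).
Step 5: correct position 5: c_5 = r_5 − e = 5 − 1 ≡ 4 (mod 11). Hence c = [7, 3, 10, 0, 4].
  Check: interpolating c through the α_i gives m(x) = 8 + 1·x (degree < 2) with m(α_i) = c_i for every i, so c is indeed a codeword.


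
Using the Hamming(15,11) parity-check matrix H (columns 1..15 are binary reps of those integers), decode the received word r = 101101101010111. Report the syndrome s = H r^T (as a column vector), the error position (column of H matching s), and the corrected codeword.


s = (1, 0, 0, 1)^T, error position = 9, corrected codeword c = 101101100010111

Compute s = H r^T mod 2 one row at a time:
  s_1 = 0 + 1 + 0 + 1 + 0 + 1 + 1 + 1 = 5 ≡ 1 (mod 2).
  s_2 = 1 + 0 + 1 + 1 + 0 + 1 + 1 + 1 = 6 ≡ 0 (mod 2).
  s_3 = 0 + 1 + 1 + 1 + 0 + 1 + 1 + 1 = 6 ≡ 0 (mod 2).
  s_4 = 1 + 1 + 0 + 1 + 1 + 1 + 1 + 1 = 7 ≡ 1 (mod 2).
s = (1, 0, 0, 1)^T — this equals column 9 of H (binary 1001), so error is at position 9.
Correct: flip bit 9 of r = 101101101010111 to get c = 101101100010111.


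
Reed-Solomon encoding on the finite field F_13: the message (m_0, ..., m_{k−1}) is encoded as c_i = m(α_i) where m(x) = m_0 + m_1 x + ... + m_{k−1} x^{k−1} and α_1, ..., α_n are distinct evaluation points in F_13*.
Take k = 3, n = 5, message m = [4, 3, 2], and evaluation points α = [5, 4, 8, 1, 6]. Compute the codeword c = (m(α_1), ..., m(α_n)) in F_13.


c = [4, 9, 0, 9, 3]

Message polynomial: m(x) = 4 + 3·x + 2·x^2 (mod 13).
For each evaluation point α_i, compute m(α_i) mod 13:
  α_1 = 5: Horner steps 2 → 0 → 4, so m(5) = 4.
  α_2 = 4: Horner steps 2 → 11 → 9, so m(4) = 9.
  α_3 = 8: Horner steps 2 → 6 → 0, so m(8) = 0.
  α_4 = 1: Horner steps 2 → 5 → 9, so m(1) = 9.
  α_5 = 6: Horner steps 2 → 2 → 3, so m(6) = 3.
Codeword c = [4, 9, 0, 9, 3] ∈ F_13^5.


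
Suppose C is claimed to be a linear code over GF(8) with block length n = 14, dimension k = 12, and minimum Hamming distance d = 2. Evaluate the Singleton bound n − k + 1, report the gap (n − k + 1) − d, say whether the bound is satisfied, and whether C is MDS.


Singleton RHS = n − k + 1 = 3, slack = 1, bound satisfied, not MDS.

Singleton bound: d ≤ n − k + 1.
Here n = 14, k = 12, so n − k + 1 = 3.
Given d = 2, check d ≤ 3: YES.
Slack = (n − k + 1) − d = 1.
The code is NOT MDS (slack = 1 > 0).
Description: the claimed parameters are [14, 12, 2]_8; such a code would be non-MDS.


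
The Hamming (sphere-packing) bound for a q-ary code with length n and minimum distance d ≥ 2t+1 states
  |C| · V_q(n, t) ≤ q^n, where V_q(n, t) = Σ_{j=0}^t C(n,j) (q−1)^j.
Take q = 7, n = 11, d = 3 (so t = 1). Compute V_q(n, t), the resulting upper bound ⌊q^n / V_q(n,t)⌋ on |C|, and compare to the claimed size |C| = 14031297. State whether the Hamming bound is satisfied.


V_q(n, t) = 67, q^n = 1977326743, Hamming bound = 29512339, |C| = 14031297 ≤ bound (satisfied).

Step 1: Compute V_q(n, t) = Σ_{j=0}^1 C(n, j) (q−1)^j.
  j = 0: C(11,0)·(6)^0 = 1·1 = 1.
  j = 1: C(11,1)·(6)^1 = 11·6 = 66.
  V_q(n, t) = 1 + 66 = 67.
Step 2: q^n = 7^11 = 1977326743.
Step 3: Hamming bound ⌊q^n / V_q(n,t)⌋ = ⌊1977326743/67⌋ = 29512339.
Step 4: Compare |C| = 14031297 to 29512339: satisfied.
The claimed |C| lies below the Hamming bound.


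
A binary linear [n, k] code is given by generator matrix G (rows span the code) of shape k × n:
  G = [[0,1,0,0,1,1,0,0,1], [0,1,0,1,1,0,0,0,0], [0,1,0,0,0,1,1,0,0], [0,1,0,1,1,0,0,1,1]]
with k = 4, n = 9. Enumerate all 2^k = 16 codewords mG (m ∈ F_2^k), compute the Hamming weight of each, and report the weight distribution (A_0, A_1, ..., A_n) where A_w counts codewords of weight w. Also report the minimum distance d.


Weight distribution: A_0 = 1, A_2 = 1, A_3 = 6, A_4 = 5, A_5 = 2, A_6 = 1. Minimum distance d = 2.

Enumerate all 2^4 = 16 messages m ∈ F_2^4.
For each, compute codeword c = mG in F_2^9, then tally its weight.
  m = 0000 → c = 000000000, weight = 0.
  m = 1000 → c = 010011001, weight = 4.
  m = 0100 → c = 010110000, weight = 3.
  m = 1100 → c = 000101001, weight = 3.
  m = 0010 → c = 010001100, weight = 3.
  m = 1010 → c = 000010101, weight = 3.
  m = 0110 → c = 000111100, weight = 4.
  m = 1110 → c = 010100101, weight = 4.
  m = 0001 → c = 010110011, weight = 5.
  m = 1001 → c = 000101010, weight = 3.
  m = 0101 → c = 000000011, weight = 2.
  m = 1101 → c = 010011010, weight = 4.
  m = 0011 → c = 000111111, weight = 6.
  m = 1011 → c = 010100110, weight = 4.
  m = 0111 → c = 010001111, weight = 5.
  m = 1111 → c = 000010110, weight = 3.
Tally weights:
  weight 0: 1 codewords.
  weight 2: 1 codewords.
  weight 3: 6 codewords.
  weight 4: 5 codewords.
  weight 5: 2 codewords.
  weight 6: 1 codewords.
Minimum distance d = smallest w > 0 with A_w > 0 = 2.
Sanity: Σ A_w = 16 = 2^4 = 16 ✓.


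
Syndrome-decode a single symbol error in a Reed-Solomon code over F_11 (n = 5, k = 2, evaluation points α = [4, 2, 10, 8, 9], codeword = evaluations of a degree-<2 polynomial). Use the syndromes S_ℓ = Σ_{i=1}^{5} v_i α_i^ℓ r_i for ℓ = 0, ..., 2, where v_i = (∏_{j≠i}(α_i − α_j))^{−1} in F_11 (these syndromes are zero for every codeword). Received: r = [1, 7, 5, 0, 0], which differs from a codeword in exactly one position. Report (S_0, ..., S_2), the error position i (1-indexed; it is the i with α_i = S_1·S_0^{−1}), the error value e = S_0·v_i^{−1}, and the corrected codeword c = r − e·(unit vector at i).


S = (4, 3, 5), error at position 5, error magnitude e = 3, c = [1, 7, 5, 0, 8].

Step 1: column multipliers v_i = (∏_{j≠i}(α_i − α_j))^{−1} mod 11.
  i = 1 (α = 4): (4−2)(4−10)(4−8)(4−9) = 2·(−6)·(−4)·(−5) = −240 ≡ 2, so v_1 = 2^{−1} = 6 (mod 11).
  i = 2 (α = 2): (2−4)(2−10)(2−8)(2−9) = (−2)·(−8)·(−6)·(−7) = 672 ≡ 1, so v_2 = 1^{−1} = 1 (mod 11).
  i = 3 (α = 10): (10−4)(10−2)(10−8)(10−9) = 6·8·2·1 = 96 ≡ 8, so v_3 = 8^{−1} = 7 (mod 11).
  i = 4 (α = 8): (8−4)(8−2)(8−10)(8−9) = 4·6·(−2)·(−1) = 48 ≡ 4, so v_4 = 4^{−1} = 3 (mod 11).
  i = 5 (α = 9): (9−4)(9−2)(9−10)(9−8) = 5·7·(−1)·1 = −35 ≡ 9, so v_5 = 9^{−1} = 5 (mod 11).
  v = [6, 1, 7, 3, 5].
Step 2: syndromes of r = [1, 7, 5, 0, 0] (all sums mod 11).
  S_0 = Σ v_i r_i = 6·1 + 1·7 + 7·5 + 3·0 + 5·0 = 48 ≡ 4.
  S_1 = Σ v_i α_i r_i = 6·4·1 + 1·2·7 + 7·10·5 + 3·8·0 + 5·9·0 = 388 ≡ 3.
  α_i^2 mod 11 = [5, 4, 1, 9, 4].
  S_2 = Σ v_i α_i^2 r_i = 6·5·1 + 1·4·7 + 7·1·5 + 3·9·0 + 5·4·0 = 93 ≡ 5.
  S = (4, 3, 5) ≠ 0, so r is not a codeword (an error is present).
Step 3: locate the error. For a single error e at position i, S_ℓ = v_i·e·α_i^ℓ, so α_err = S_1/S_0.
  S_0^{−1} = 4^{−1} = 3 (mod 11), so α_err = 3·3 = 9 ≡ 9 = α_5. Error position i = 5.
  Consistency check: S_2/S_1 = 5·4 = 20 ≡ 9 = α_err ✓ (single-error assumption holds).
Step 4: error magnitude e = S_0/v_5 = S_0·∏_{j≠5}(α_5 − α_j) = 4·9 = 36 ≡ 3 (mod 11).
Step 5: correct position 5: c_5 = r_5 − e = 0 − 3 ≡ 8 (mod 11). Hence c = [1, 7, 5, 0, 8].
  Check: interpolating c through the α_i gives m(x) = 2 + 8·x (degree < 2) with m(α_i) = c_i for every i, so c is indeed a codeword.


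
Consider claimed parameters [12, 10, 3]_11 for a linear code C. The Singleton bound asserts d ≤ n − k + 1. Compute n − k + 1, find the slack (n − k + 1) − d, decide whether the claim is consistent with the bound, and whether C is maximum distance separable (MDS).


Singleton RHS = n − k + 1 = 3, slack = 0, bound satisfied, MDS.

Singleton bound: d ≤ n − k + 1.
Here n = 12, k = 10, so n − k + 1 = 3.
Given d = 3, check d ≤ 3: YES.
Slack = (n − k + 1) − d = 0.
The code is MDS (slack = 0).
Description: the claimed parameters are [12, 10, 3]_11; such a code would be MDS (meets Singleton bound).


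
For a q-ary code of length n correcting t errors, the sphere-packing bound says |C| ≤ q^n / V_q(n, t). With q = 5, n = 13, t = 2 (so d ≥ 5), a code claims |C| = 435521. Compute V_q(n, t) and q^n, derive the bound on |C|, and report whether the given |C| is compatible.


V_q(n, t) = 1301, q^n = 1220703125, Hamming bound = 938280, |C| = 435521 ≤ bound (satisfied).

Step 1: Compute V_q(n, t) = Σ_{j=0}^2 C(n, j) (q−1)^j.
  j = 0: C(13,0)·(4)^0 = 1·1 = 1.
  j = 1: C(13,1)·(4)^1 = 13·4 = 52.
  j = 2: C(13,2)·(4)^2 = 78·16 = 1248.
  V_q(n, t) = 1 + 52 + 1248 = 1301.
Step 2: q^n = 5^13 = 1220703125.
Step 3: Hamming bound ⌊q^n / V_q(n,t)⌋ = ⌊1220703125/1301⌋ = 938280.
Step 4: Compare |C| = 435521 to 938280: satisfied.
The claimed |C| lies below the Hamming bound.


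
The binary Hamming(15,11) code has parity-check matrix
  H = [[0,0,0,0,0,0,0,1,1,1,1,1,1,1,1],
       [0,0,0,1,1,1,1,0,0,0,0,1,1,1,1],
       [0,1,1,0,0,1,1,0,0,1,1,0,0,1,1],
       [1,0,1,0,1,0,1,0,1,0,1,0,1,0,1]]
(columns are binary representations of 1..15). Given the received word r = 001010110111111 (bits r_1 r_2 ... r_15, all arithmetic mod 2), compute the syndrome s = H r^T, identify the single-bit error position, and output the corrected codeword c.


s = (1, 0, 0, 0)^T, error position = 8, corrected codeword c = 001010100111111

Compute s = H r^T mod 2 one row at a time:
  s_1 = 1 + 0 + 1 + 1 + 1 + 1 + 1 + 1 = 7 ≡ 1 (mod 2).
  s_2 = 0 + 1 + 0 + 1 + 1 + 1 + 1 + 1 = 6 ≡ 0 (mod 2).
  s_3 = 0 + 1 + 0 + 1 + 1 + 1 + 1 + 1 = 6 ≡ 0 (mod 2).
  s_4 = 0 + 1 + 1 + 1 + 0 + 1 + 1 + 1 = 6 ≡ 0 (mod 2).
s = (1, 0, 0, 0)^T — this equals column 8 of H (binary 1000), so error is at position 8.
Correct: flip bit 8 of r = 001010110111111 to get c = 001010100111111.


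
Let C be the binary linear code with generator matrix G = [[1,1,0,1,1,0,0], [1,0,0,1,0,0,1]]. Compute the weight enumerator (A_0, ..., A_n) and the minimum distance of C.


Weight distribution: A_0 = 1, A_3 = 2, A_4 = 1. Minimum distance d = 3.

Enumerate all 2^2 = 4 messages m ∈ F_2^2.
For each, compute codeword c = mG in F_2^7, then tally its weight.
  m = 00 → c = 0000000, weight = 0.
  m = 10 → c = 1101100, weight = 4.
  m = 01 → c = 1001001, weight = 3.
  m = 11 → c = 0100101, weight = 3.
Tally weights:
  weight 0: 1 codewords.
  weight 3: 2 codewords.
  weight 4: 1 codewords.
Minimum distance d = smallest w > 0 with A_w > 0 = 3.
Sanity: Σ A_w = 4 = 2^2 = 4 ✓.


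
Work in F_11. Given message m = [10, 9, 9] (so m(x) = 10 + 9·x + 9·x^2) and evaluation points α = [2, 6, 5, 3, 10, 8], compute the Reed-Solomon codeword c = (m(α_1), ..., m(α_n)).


c = [9, 3, 5, 8, 10, 9]

Message polynomial: m(x) = 10 + 9·x + 9·x^2 (mod 11).
For each evaluation point α_i, compute m(α_i) mod 11:
  α_1 = 2: Horner steps 9 → 5 → 9, so m(2) = 9.
  α_2 = 6: Horner steps 9 → 8 → 3, so m(6) = 3.
  α_3 = 5: Horner steps 9 → 10 → 5, so m(5) = 5.
  α_4 = 3: Horner steps 9 → 3 → 8, so m(3) = 8.
  α_5 = 10: Horner steps 9 → 0 → 10, so m(10) = 10.
  α_6 = 8: Horner steps 9 → 4 → 9, so m(8) = 9.
Codeword c = [9, 3, 5, 8, 10, 9] ∈ F_11^6.


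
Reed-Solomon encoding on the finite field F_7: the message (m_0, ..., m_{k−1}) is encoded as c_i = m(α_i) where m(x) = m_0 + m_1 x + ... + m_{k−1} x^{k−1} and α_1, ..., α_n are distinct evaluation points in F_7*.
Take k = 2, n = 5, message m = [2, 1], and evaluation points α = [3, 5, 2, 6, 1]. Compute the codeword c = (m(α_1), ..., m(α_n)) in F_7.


c = [5, 0, 4, 1, 3]

Message polynomial: m(x) = 2 + 1·x (mod 7).
For each evaluation point α_i, compute m(α_i) mod 7:
  α_1 = 3: Horner steps 1 → 5, so m(3) = 5.
  α_2 = 5: Horner steps 1 → 0, so m(5) = 0.
  α_3 = 2: Horner steps 1 → 4, so m(2) = 4.
  α_4 = 6: Horner steps 1 → 1, so m(6) = 1.
  α_5 = 1: Horner steps 1 → 3, so m(1) = 3.
Codeword c = [5, 0, 4, 1, 3] ∈ F_7^5.


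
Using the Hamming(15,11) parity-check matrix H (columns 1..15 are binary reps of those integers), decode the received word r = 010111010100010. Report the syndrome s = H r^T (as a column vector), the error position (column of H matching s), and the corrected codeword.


s = (1, 0, 0, 1)^T, error position = 9, corrected codeword c = 010111011100010

Compute s = H r^T mod 2 one row at a time:
  s_1 = 1 + 0 + 1 + 0 + 0 + 0 + 1 + 0 = 3 ≡ 1 (mod 2).
  s_2 = 1 + 1 + 1 + 0 + 0 + 0 + 1 + 0 = 4 ≡ 0 (mod 2).
  s_3 = 1 + 0 + 1 + 0 + 1 + 0 + 1 + 0 = 4 ≡ 0 (mod 2).
  s_4 = 0 + 0 + 1 + 0 + 0 + 0 + 0 + 0 = 1 ≡ 1 (mod 2).
s = (1, 0, 0, 1)^T — this equals column 9 of H (binary 1001), so error is at position 9.
Correct: flip bit 9 of r = 010111010100010 to get c = 010111011100010.


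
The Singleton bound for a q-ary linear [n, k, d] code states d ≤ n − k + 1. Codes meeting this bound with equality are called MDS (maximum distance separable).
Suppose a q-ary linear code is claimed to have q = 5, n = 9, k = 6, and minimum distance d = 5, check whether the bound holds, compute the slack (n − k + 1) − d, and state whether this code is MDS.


Singleton RHS = n − k + 1 = 4, slack = -1, bound violated (no such code; not MDS).

Singleton bound: d ≤ n − k + 1.
Here n = 9, k = 6, so n − k + 1 = 4.
Given d = 5, check d ≤ 4: NO.
Slack = (n − k + 1) − d = -1.
The slack is negative: d = 5 exceeds n − k + 1 = 4 by 1, so the Singleton bound is violated and no linear [9, 6, 5]_5 code can exist. In particular it is not MDS (MDS requires d = n − k + 1 exactly).
Description: the claimed parameters are [9, 6, 5]_5; such a code would be impossible (violates the Singleton bound).


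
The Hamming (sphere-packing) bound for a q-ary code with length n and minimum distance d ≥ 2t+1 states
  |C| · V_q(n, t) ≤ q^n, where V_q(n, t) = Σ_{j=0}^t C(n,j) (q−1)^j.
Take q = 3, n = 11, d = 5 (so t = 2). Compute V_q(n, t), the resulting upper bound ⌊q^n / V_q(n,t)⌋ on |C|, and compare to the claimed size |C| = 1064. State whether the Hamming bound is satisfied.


V_q(n, t) = 243, q^n = 177147, Hamming bound = 729, |C| = 1064 > bound (violated).

Step 1: Compute V_q(n, t) = Σ_{j=0}^2 C(n, j) (q−1)^j.
  j = 0: C(11,0)·(2)^0 = 1·1 = 1.
  j = 1: C(11,1)·(2)^1 = 11·2 = 22.
  j = 2: C(11,2)·(2)^2 = 55·4 = 220.
  V_q(n, t) = 1 + 22 + 220 = 243.
Step 2: q^n = 3^11 = 177147.
Step 3: Hamming bound ⌊q^n / V_q(n,t)⌋ = ⌊177147/243⌋ = 729.
Step 4: Compare |C| = 1064 to 729: violated.
The claimed |C| lies above the Hamming bound, so no 3-ary code of length 11 with d ≥ 5 can have 1064 codewords.


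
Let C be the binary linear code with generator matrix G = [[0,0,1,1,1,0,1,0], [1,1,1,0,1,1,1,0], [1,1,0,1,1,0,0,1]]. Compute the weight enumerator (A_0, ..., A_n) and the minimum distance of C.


Weight distribution: A_0 = 1, A_3 = 1, A_4 = 2, A_5 = 3, A_6 = 1. Minimum distance d = 3.

Enumerate all 2^3 = 8 messages m ∈ F_2^3.
For each, compute codeword c = mG in F_2^8, then tally its weight.
  m = 000 → c = 00000000, weight = 0.
  m = 100 → c = 00111010, weight = 4.
  m = 010 → c = 11101110, weight = 6.
  m = 110 → c = 11010100, weight = 4.
  m = 001 → c = 11011001, weight = 5.
  m = 101 → c = 11100011, weight = 5.
  m = 011 → c = 00110111, weight = 5.
  m = 111 → c = 00001101, weight = 3.
Tally weights:
  weight 0: 1 codewords.
  weight 3: 1 codewords.
  weight 4: 2 codewords.
  weight 5: 3 codewords.
  weight 6: 1 codewords.
Minimum distance d = smallest w > 0 with A_w > 0 = 3.
Sanity: Σ A_w = 8 = 2^3 = 8 ✓.


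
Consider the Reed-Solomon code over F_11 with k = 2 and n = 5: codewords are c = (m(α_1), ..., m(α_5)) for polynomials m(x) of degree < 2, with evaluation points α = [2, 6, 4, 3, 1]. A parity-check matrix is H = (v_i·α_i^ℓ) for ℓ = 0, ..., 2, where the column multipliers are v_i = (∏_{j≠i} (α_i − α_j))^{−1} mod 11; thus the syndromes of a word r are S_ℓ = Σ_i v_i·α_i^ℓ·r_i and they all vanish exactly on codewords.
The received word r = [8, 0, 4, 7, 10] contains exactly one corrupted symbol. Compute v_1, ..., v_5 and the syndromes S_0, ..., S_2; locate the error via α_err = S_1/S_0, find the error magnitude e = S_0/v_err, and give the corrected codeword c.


S = (2, 6, 7), error at position 4, error magnitude e = 1, c = [8, 0, 4, 6, 10].

Step 1: column multipliers v_i = (∏_{j≠i}(α_i − α_j))^{−1} mod 11.
  i = 1 (α = 2): (2−6)(2−4)(2−3)(2−1) = (−4)·(−2)·(−1)·1 = −8 ≡ 3, so v_1 = 3^{−1} = 4 (mod 11).
  i = 2 (α = 6): (6−2)(6−4)(6−3)(6−1) = 4·2·3·5 = 120 ≡ 10, so v_2 = 10^{−1} = 10 (mod 11).
  i = 3 (α = 4): (4−2)(4−6)(4−3)(4−1) = 2·(−2)·1·3 = −12 ≡ 10, so v_3 = 10^{−1} = 10 (mod 11).
  i = 4 (α = 3): (3−2)(3−6)(3−4)(3−1) = 1·(−3)·(−1)·2 = 6 ≡ 6, so v_4 = 6^{−1} = 2 (mod 11).
  i = 5 (α = 1): (1−2)(1−6)(1−4)(1−3) = (−1)·(−5)·(−3)·(−2) = 30 ≡ 8, so v_5 = 8^{−1} = 7 (mod 11).
  v = [4, 10, 10, 2, 7].
Step 2: syndromes of r = [8, 0, 4, 7, 10] (all sums mod 11).
  S_0 = Σ v_i r_i = 4·8 + 10·0 + 10·4 + 2·7 + 7·10 = 156 ≡ 2.
  S_1 = Σ v_i α_i r_i = 4·2·8 + 10·6·0 + 10·4·4 + 2·3·7 + 7·1·10 = 336 ≡ 6.
  α_i^2 mod 11 = [4, 3, 5, 9, 1].
  S_2 = Σ v_i α_i^2 r_i = 4·4·8 + 10·3·0 + 10·5·4 + 2·9·7 + 7·1·10 = 524 ≡ 7.
  S = (2, 6, 7) ≠ 0, so r is not a codeword (an error is present).
Step 3: locate the error. For a single error e at position i, S_ℓ = v_i·e·α_i^ℓ, so α_err = S_1/S_0.
  S_0^{−1} = 2^{−1} = 6 (mod 11), so α_err = 6·6 = 36 ≡ 3 = α_4. Error position i = 4.
  Consistency check: S_2/S_1 = 7·2 = 14 ≡ 3 = α_err ✓ (single-error assumption holds).
Step 4: error magnitude e = S_0/v_4 = S_0·∏_{j≠4}(α_4 − α_j) = 2·6 = 12 ≡ 1 (mod 11).
Step 5: correct position 4: c_4 = r_4 − e = 7 − 1 ≡ 6 (mod 11). Hence c = [8, 0, 4, 6, 10].
  Check: interpolating c through the α_i gives m(x) = 1 + 9·x (degree < 2) with m(α_i) = c_i for every i, so c is indeed a codeword.


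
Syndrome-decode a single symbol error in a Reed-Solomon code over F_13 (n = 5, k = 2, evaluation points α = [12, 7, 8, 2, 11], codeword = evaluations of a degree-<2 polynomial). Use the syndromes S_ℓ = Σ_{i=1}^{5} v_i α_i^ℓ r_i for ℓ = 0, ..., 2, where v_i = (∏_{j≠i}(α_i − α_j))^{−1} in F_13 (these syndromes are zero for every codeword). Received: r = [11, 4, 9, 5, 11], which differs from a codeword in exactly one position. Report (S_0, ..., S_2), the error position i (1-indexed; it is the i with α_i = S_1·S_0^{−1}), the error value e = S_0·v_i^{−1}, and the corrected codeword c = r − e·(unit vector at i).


S = (12, 1, 12), error at position 1, error magnitude e = 8, c = [3, 4, 9, 5, 11].

Step 1: column multipliers v_i = (∏_{j≠i}(α_i − α_j))^{−1} mod 13.
  i = 1 (α = 12): (12−7)(12−8)(12−2)(12−11) = 5·4·10·1 = 200 ≡ 5, so v_1 = 5^{−1} = 8 (mod 13).
  i = 2 (α = 7): (7−12)(7−8)(7−2)(7−11) = (−5)·(−1)·5·(−4) = −100 ≡ 4, so v_2 = 4^{−1} = 10 (mod 13).
  i = 3 (α = 8): (8−12)(8−7)(8−2)(8−11) = (−4)·1·6·(−3) = 72 ≡ 7, so v_3 = 7^{−1} = 2 (mod 13).
  i = 4 (α = 2): (2−12)(2−7)(2−8)(2−11) = (−10)·(−5)·(−6)·(−9) = 2700 ≡ 9, so v_4 = 9^{−1} = 3 (mod 13).
  i = 5 (α = 11): (11−12)(11−7)(11−8)(11−2) = (−1)·4·3·9 = −108 ≡ 9, so v_5 = 9^{−1} = 3 (mod 13).
  v = [8, 10, 2, 3, 3].
Step 2: syndromes of r = [11, 4, 9, 5, 11] (all sums mod 13).
  S_0 = Σ v_i r_i = 8·11 + 10·4 + 2·9 + 3·5 + 3·11 = 194 ≡ 12.
  S_1 = Σ v_i α_i r_i = 8·12·11 + 10·7·4 + 2·8·9 + 3·2·5 + 3·11·11 = 1873 ≡ 1.
  α_i^2 mod 13 = [1, 10, 12, 4, 4].
  S_2 = Σ v_i α_i^2 r_i = 8·1·11 + 10·10·4 + 2·12·9 + 3·4·5 + 3·4·11 = 896 ≡ 12.
  S = (12, 1, 12) ≠ 0, so r is not a codeword (an error is present).
Step 3: locate the error. For a single error e at position i, S_ℓ = v_i·e·α_i^ℓ, so α_err = S_1/S_0.
  S_0^{−1} = 12^{−1} = 12 (mod 13), so α_err = 1·12 = 12 ≡ 12 = α_1. Error position i = 1.
  Consistency check: S_2/S_1 = 12·1 = 12 ≡ 12 = α_err ✓ (single-error assumption holds).
Step 4: error magnitude e = S_0/v_1 = S_0·∏_{j≠1}(α_1 − α_j) = 12·5 = 60 ≡ 8 (mod 13).
Step 5: correct position 1: c_1 = r_1 − e = 11 − 8 ≡ 3 (mod 13). Hence c = [3, 4, 9, 5, 11].
  Check: interpolating c through the α_i gives m(x) = 8 + 5·x (degree < 2) with m(α_i) = c_i for every i, so c is indeed a codeword.
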